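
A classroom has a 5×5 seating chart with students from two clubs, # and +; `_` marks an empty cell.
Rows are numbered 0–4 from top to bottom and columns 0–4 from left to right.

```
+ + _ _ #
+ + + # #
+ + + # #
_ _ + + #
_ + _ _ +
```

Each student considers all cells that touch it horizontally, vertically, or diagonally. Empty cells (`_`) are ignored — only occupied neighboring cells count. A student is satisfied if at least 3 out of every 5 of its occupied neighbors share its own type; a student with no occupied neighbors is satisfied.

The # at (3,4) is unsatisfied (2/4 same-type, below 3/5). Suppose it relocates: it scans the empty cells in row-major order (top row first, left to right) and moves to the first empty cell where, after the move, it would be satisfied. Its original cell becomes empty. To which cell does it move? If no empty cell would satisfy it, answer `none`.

(0,3)

Vacating (3,4). Empty cells in order:
  (0,2): 1/4 same-type → still unsatisfied.
  (0,3): 3/4 same-type → satisfied — stop here.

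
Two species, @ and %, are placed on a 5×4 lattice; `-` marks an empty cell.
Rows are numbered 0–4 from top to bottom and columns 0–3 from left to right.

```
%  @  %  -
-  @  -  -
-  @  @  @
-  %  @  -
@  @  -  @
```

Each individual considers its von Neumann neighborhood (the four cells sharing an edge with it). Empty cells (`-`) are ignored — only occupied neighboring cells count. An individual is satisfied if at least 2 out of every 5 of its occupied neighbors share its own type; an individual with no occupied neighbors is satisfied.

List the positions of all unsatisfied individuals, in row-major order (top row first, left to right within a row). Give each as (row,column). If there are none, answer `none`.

Row 0: (0,0)% 0/1 ✗ · (0,1)@ 1/3 ✗ · (0,2)% 0/1 ✗
Row 1: (1,1)@ 2/2 ✓
Row 2: (2,1)@ 2/3 ✓ · (2,2)@ 3/3 ✓ · (2,3)@ 1/1 ✓
Row 3: (3,1)% 0/3 ✗ · (3,2)@ 1/2 ✓
Row 4: (4,0)@ 1/1 ✓ · (4,1)@ 1/2 ✓ · (4,3)@ 0/0 ✓

(0,0), (0,1), (0,2), (3,1)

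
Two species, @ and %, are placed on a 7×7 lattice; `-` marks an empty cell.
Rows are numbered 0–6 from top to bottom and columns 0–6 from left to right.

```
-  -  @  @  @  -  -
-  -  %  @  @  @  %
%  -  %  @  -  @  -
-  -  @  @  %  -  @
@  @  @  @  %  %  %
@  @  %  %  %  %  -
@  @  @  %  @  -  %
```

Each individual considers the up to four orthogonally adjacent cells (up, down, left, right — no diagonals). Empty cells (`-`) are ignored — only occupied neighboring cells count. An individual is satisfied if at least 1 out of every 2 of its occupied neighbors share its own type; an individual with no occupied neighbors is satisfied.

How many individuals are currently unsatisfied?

8

Row 0: (0,2)@ 1/2 satisfied · (0,3)@ 3/3 satisfied · (0,4)@ 2/2 satisfied
Row 1: (1,2)% 1/3 not · (1,3)@ 3/4 satisfied · (1,4)@ 3/3 satisfied · (1,5)@ 2/3 satisfied · (1,6)% 0/1 not
Row 2: (2,0)% 0/0 satisfied · (2,2)% 1/3 not · (2,3)@ 2/3 satisfied · (2,5)@ 1/1 satisfied
Row 3: (3,2)@ 2/3 satisfied · (3,3)@ 3/4 satisfied · (3,4)% 1/2 satisfied · (3,6)@ 0/1 not
Row 4: (4,0)@ 2/2 satisfied · (4,1)@ 3/3 satisfied · (4,2)@ 3/4 satisfied · (4,3)@ 2/4 satisfied · (4,4)% 3/4 satisfied · (4,5)% 3/3 satisfied · (4,6)% 1/2 satisfied
Row 5: (5,0)@ 3/3 satisfied · (5,1)@ 3/4 satisfied · (5,2)% 1/4 not · (5,3)% 3/4 satisfied · (5,4)% 3/4 satisfied · (5,5)% 2/2 satisfied
Row 6: (6,0)@ 2/2 satisfied · (6,1)@ 3/3 satisfied · (6,2)@ 1/3 not · (6,3)% 1/3 not · (6,4)@ 0/2 not · (6,6)% 0/0 satisfied
Unsatisfied: (1,2), (1,6), (2,2), (3,6), (5,2), (6,2), (6,3), (6,4) — 8 in total.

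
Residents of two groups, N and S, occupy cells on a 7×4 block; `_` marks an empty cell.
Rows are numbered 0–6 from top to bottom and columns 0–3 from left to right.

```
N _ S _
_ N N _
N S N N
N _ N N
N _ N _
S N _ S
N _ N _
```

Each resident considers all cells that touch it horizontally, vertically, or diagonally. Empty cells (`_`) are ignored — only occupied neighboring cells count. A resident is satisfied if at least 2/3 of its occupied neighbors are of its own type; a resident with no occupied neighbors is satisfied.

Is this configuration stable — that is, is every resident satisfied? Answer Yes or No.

(0,0)N 1/1 ok
(0,2)S 0/2 unhappy
(1,1)N 4/6 ok
(1,2)N 3/5 unhappy
(2,0)N 2/3 ok
(2,1)S 0/6 unhappy
(2,2)N 5/6 ok
(2,3)N 4/4 ok
(3,0)N 2/3 ok
(3,2)N 4/5 ok
(3,3)N 4/4 ok
(4,0)N 2/3 ok
(4,2)N 3/4 ok
(5,0)S 0/3 unhappy
(5,1)N 4/5 ok
(5,3)S 0/2 unhappy
(6,0)N 1/2 unhappy
(6,2)N 1/2 unhappy
For instance (0,2) has only 0/2 same-type neighbors, below 2/3.

No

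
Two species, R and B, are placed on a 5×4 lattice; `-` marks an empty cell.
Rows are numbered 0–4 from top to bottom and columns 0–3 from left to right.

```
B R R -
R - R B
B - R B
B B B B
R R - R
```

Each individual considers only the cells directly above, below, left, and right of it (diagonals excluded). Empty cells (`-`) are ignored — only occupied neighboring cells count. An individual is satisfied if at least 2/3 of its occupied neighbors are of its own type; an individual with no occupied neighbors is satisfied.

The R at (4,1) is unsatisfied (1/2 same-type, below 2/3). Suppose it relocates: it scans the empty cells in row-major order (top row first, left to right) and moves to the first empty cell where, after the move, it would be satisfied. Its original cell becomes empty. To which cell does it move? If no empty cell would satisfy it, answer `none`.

(1,1)

Vacating (4,1). Empty cells in order:
  (0,3): 1/2 same-type → still unsatisfied.
  (1,1): 3/3 same-type → satisfied — stop here.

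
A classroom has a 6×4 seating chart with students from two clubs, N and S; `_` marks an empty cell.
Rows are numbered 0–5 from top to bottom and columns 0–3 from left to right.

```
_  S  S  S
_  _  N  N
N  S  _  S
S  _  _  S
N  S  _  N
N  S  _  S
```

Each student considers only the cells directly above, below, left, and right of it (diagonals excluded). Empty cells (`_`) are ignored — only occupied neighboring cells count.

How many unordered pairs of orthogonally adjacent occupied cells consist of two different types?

10

Scan each occupied cell's neighbors to the right and below so each pair is counted once.
Row 0: S(0,1)–S(0,2)= S(0,2)–S(0,3)= S(0,2)–N(1,2)≠ S(0,3)–N(1,3)≠  → 2/4 unlike.
Row 1: N(1,2)–N(1,3)= N(1,3)–S(2,3)≠  → 1/2 unlike.
Row 2: N(2,0)–S(2,1)≠ N(2,0)–S(3,0)≠ S(2,3)–S(3,3)=  → 2/3 unlike.
Row 3: S(3,0)–N(4,0)≠ S(3,3)–N(4,3)≠  → 2/2 unlike.
Row 4: N(4,0)–S(4,1)≠ N(4,0)–N(5,0)= S(4,1)–S(5,1)= N(4,3)–S(5,3)≠  → 2/4 unlike.
Row 5: N(5,0)–S(5,1)≠  → 1/1 unlike.
Total adjacent occupied pairs: 16; unlike-type pairs: 10.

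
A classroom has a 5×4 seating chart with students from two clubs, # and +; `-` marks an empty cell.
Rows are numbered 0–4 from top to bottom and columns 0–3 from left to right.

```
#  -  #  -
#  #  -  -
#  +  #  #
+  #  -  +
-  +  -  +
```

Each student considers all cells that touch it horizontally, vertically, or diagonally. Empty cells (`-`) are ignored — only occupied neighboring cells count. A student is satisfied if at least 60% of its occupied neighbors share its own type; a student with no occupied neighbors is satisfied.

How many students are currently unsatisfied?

(0,0)# 2/2 ok
(0,2)# 1/1 ok
(1,0)# 3/4 ok
(1,1)# 5/6 ok
(2,0)# 3/5 ok
(2,1)+ 1/6 unhappy
(2,2)# 3/5 ok
(2,3)# 1/2 unhappy
(3,0)+ 2/4 unhappy
(3,1)# 2/5 unhappy
(3,3)+ 1/3 unhappy
(4,1)+ 1/2 unhappy
(4,3)+ 1/1 ok
Unsatisfied: (2,1), (2,3), (3,0), (3,1), (3,3), (4,1) — 6 in total.

6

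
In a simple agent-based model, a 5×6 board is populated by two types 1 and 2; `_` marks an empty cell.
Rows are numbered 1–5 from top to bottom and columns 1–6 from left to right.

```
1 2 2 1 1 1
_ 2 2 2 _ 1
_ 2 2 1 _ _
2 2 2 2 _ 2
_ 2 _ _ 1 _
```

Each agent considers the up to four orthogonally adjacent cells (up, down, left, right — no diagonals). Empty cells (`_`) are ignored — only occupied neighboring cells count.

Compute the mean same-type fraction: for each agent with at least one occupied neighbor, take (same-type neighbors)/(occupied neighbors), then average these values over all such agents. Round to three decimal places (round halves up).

0.736

Row 1: (1,1)1 0/1 · (1,2)2 2/3 · (1,3)2 2/3 · (1,4)1 1/3 · (1,5)1 2/2 · (1,6)1 2/2
Row 2: (2,2)2 3/3 · (2,3)2 4/4 · (2,4)2 1/3 · (2,6)1 1/1
Row 3: (3,2)2 3/3 · (3,3)2 3/4 · (3,4)1 0/3
Row 4: (4,1)2 1/1 · (4,2)2 4/4 · (4,3)2 3/3 · (4,4)2 1/2 · (4,6)2 — no occupied neighbors
Row 5: (5,2)2 1/1 · (5,5)1 — no occupied neighbors
Sum over 18 agents: 0/1 + 2/3 + 2/3 + 1/3 + 2/2 + 2/2 + 3/3 + 4/4 + 1/3 + 1/1 + 3/3 + 3/4 + 0/3 + 1/1 + 4/4 + 3/3 + 1/2 + 1/1 = 53/4; mean = 53/4 ÷ 18 = 53/72 = 0.736111… → 0.736.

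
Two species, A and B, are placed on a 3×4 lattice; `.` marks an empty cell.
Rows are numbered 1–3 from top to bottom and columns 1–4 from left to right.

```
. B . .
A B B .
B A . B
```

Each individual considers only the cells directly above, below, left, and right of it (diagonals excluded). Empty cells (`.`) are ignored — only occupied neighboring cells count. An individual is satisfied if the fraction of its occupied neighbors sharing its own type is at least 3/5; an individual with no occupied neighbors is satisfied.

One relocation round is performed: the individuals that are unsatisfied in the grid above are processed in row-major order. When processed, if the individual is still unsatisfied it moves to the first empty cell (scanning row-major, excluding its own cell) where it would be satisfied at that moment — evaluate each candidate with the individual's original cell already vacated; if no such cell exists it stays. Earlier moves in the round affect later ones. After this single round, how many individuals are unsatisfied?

Initially unsatisfied (in order): (2,1), (2,2), (3,1), (3,2).
  (2,1) → (1,4).
  (2,2): now satisfied by earlier moves; stays.
  (3,1) → (1,1).
  (3,2) → (3,1).
Resulting grid:
B B . A
. B B .
A . . B
All satisfied now.

0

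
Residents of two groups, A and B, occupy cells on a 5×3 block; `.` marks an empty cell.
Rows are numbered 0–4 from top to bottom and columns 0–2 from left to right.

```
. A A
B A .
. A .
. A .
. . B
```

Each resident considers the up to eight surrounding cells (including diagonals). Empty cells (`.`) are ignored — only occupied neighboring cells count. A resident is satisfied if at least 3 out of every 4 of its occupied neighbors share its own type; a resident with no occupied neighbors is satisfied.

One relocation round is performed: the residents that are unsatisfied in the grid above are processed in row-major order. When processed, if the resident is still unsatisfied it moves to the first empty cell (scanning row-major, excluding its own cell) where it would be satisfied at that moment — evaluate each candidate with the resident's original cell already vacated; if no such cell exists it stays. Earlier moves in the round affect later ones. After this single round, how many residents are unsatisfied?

2

Initially unsatisfied (in order): (0,1), (1,0), (2,1), (3,1), (4,2).
  (0,1) → (1,2).
  (1,0): no empty cell satisfies it; stays.
  (2,1): now satisfied by earlier moves; stays.
  (3,1) → (0,1).
  (4,2): now satisfied by earlier moves; stays.
Resulting grid:
. A A
B A A
. A .
. . .
. . B
Unsatisfied now: (1,0), (2,1).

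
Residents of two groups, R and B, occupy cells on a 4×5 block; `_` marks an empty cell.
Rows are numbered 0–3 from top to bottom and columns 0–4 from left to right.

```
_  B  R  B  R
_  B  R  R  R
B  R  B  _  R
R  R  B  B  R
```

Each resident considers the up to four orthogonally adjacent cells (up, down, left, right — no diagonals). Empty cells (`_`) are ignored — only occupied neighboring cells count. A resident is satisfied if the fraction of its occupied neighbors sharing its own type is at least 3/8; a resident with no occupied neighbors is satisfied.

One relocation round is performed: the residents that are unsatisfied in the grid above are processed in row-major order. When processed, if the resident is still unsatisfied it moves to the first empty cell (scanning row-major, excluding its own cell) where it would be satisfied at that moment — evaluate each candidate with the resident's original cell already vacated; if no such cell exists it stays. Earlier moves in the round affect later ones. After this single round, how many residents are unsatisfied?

2

Initially unsatisfied (in order): (0,2), (0,3), (1,1), (2,0), (2,1), (2,2).
  (0,2) → (2,3).
  (0,3) → (0,0).
  (1,1) → (0,2).
  (2,0) → (1,0).
  (2,1): now satisfied by earlier moves; stays.
  (2,2) → (1,1).
Resulting grid:
B B B _ R
B B R R R
_ R _ R R
R R B B R
Unsatisfied now: (1,2), (3,3).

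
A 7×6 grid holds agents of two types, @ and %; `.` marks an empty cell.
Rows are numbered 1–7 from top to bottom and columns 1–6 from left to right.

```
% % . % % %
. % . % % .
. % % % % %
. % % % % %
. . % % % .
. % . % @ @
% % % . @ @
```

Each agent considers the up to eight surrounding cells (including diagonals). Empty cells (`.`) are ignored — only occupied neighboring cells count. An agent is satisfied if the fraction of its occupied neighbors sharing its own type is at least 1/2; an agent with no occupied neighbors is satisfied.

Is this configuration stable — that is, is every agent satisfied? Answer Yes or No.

Row 1: (1,1)% 2/2 satisfied · (1,2)% 2/2 satisfied · (1,4)% 3/3 satisfied · (1,5)% 4/4 satisfied · (1,6)% 2/2 satisfied
Row 2: (2,2)% 4/4 satisfied · (2,4)% 6/6 satisfied · (2,5)% 7/7 satisfied
Row 3: (3,2)% 4/4 satisfied · (3,3)% 7/7 satisfied · (3,4)% 7/7 satisfied · (3,5)% 7/7 satisfied · (3,6)% 4/4 satisfied
Row 4: (4,2)% 4/4 satisfied · (4,3)% 7/7 satisfied · (4,4)% 8/8 satisfied · (4,5)% 7/7 satisfied · (4,6)% 4/4 satisfied
Row 5: (5,3)% 6/6 satisfied · (5,4)% 6/7 satisfied · (5,5)% 5/7 satisfied
Row 6: (6,2)% 4/4 satisfied · (6,4)% 4/6 satisfied · (6,5)@ 3/6 satisfied · (6,6)@ 3/4 satisfied
Row 7: (7,1)% 2/2 satisfied · (7,2)% 3/3 satisfied · (7,3)% 3/3 satisfied · (7,5)@ 3/4 satisfied · (7,6)@ 3/3 satisfied
All meet the threshold, so the configuration is stable.

Yes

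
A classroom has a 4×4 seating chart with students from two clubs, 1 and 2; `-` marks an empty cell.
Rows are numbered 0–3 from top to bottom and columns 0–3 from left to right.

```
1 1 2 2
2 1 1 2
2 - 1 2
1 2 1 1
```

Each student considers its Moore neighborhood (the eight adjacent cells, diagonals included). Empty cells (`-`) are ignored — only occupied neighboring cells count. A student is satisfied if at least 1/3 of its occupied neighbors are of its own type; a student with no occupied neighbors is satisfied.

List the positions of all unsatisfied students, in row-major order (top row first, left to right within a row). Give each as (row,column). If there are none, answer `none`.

(1,0), (2,3), (3,0), (3,1)

Row 0: (0,0)1 2/3 satisfied · (0,1)1 3/5 satisfied · (0,2)2 2/5 satisfied · (0,3)2 2/3 satisfied
Row 1: (1,0)2 1/4 not · (1,1)1 4/7 satisfied · (1,2)1 3/7 satisfied · (1,3)2 3/5 satisfied
Row 2: (2,0)2 2/4 satisfied · (2,2)1 4/7 satisfied · (2,3)2 1/5 not
Row 3: (3,0)1 0/2 not · (3,1)2 1/4 not · (3,2)1 2/4 satisfied · (3,3)1 2/3 satisfied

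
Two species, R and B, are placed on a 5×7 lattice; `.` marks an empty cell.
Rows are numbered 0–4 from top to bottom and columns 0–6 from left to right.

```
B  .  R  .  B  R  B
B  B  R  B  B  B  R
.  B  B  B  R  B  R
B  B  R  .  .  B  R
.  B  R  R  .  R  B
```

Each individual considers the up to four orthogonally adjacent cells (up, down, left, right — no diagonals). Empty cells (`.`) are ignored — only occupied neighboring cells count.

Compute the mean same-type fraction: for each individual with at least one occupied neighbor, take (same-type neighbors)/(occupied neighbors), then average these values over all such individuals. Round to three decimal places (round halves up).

(0,0)B 1/1
(0,2)R 1/1
(0,4)B 1/2
(0,5)R 0/3
(0,6)B 0/2
(1,0)B 2/2
(1,1)B 2/3
(1,2)R 1/4
(1,3)B 2/3
(1,4)B 3/4
(1,5)B 2/4
(1,6)R 1/3
(2,1)B 3/3
(2,2)B 2/4
(2,3)B 2/3
(2,4)R 0/3
(2,5)B 2/4
(2,6)R 2/3
(3,0)B 1/1
(3,1)B 3/4
(3,2)R 1/3
(3,5)B 1/3
(3,6)R 1/3
(4,1)B 1/2
(4,2)R 2/3
(4,3)R 1/1
(4,5)R 0/2
(4,6)B 0/2
Sum over 28 individuals: 1/1 + 1/1 + 1/2 + 0/3 + 0/2 + 2/2 + 2/3 + 1/4 + 2/3 + 3/4 + 2/4 + 1/3 + 3/3 + 2/4 + 2/3 + 0/3 + 2/4 + 2/3 + 1/1 + 3/4 + 1/3 + 1/3 + 1/3 + 1/2 + 2/3 + 1/1 + 0/2 + 0/2 = 179/12; mean = 179/12 ÷ 28 = 179/336 = 0.532738… → 0.533.

0.533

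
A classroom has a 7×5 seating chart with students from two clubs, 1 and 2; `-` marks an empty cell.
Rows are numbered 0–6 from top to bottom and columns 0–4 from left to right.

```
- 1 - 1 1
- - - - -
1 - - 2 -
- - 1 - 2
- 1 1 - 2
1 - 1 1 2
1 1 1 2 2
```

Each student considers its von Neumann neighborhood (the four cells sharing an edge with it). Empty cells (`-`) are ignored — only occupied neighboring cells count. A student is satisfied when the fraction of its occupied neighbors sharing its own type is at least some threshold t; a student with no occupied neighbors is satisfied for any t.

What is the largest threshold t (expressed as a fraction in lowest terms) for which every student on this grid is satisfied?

(0,1)1 — no occupied neighbors
(0,3)1 1/1
(0,4)1 1/1
(2,0)1 — no occupied neighbors
(2,3)2 — no occupied neighbors
(3,2)1 1/1
(3,4)2 1/1
(4,1)1 1/1
(4,2)1 3/3
(4,4)2 2/2
(5,0)1 1/1
(5,2)1 3/3
(5,3)1 1/3
(5,4)2 2/3
(6,0)1 2/2
(6,1)1 2/2
(6,2)1 2/3
(6,3)2 1/3
(6,4)2 2/2
The smallest same-type fraction is 1/3 at (5,3), which reduces to 1/3. Any threshold above that leaves this student unsatisfied.

1/3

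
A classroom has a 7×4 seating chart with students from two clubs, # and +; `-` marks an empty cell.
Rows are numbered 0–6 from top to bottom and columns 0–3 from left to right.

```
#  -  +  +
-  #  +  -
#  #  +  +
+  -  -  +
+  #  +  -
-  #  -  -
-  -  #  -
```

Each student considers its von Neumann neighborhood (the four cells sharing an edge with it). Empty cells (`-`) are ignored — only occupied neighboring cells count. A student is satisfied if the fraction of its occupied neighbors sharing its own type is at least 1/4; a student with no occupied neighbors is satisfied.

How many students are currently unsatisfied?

1

Row 0: (0,0)# 0/0 satisfied · (0,2)+ 2/2 satisfied · (0,3)+ 1/1 satisfied
Row 1: (1,1)# 1/2 satisfied · (1,2)+ 2/3 satisfied
Row 2: (2,0)# 1/2 satisfied · (2,1)# 2/3 satisfied · (2,2)+ 2/3 satisfied · (2,3)+ 2/2 satisfied
Row 3: (3,0)+ 1/2 satisfied · (3,3)+ 1/1 satisfied
Row 4: (4,0)+ 1/2 satisfied · (4,1)# 1/3 satisfied · (4,2)+ 0/1 not
Row 5: (5,1)# 1/1 satisfied
Row 6: (6,2)# 0/0 satisfied
Unsatisfied: (4,2) — 1 in total.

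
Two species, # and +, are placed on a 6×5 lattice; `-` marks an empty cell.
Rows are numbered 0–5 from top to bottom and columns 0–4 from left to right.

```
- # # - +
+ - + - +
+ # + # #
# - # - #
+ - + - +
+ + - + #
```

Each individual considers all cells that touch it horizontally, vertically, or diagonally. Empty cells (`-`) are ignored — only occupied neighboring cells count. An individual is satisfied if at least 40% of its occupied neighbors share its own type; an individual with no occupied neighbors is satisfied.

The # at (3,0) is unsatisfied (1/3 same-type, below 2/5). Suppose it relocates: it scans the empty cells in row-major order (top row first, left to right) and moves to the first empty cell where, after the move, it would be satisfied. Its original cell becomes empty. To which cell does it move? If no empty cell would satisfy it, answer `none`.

(0,0)

Vacating (3,0). Empty cells in order:
  (0,0): 1/2 same-type → satisfied — stop here.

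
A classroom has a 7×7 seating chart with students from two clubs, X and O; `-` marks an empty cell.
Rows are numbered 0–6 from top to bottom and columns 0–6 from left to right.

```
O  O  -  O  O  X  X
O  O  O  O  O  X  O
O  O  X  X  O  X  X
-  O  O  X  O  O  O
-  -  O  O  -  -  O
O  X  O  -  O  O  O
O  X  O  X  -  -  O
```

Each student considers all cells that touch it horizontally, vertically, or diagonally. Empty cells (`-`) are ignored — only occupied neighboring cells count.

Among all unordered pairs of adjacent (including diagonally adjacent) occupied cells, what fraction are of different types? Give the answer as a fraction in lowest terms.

Scan each occupied cell's neighbors to the right and below (and the two forward diagonals) so each pair is counted once.
Row 0: O(0,0)–O(0,1)= O(0,0)–O(1,0)= O(0,0)–O(1,1)= O(0,1)–O(1,1)= O(0,1)–O(1,2)= O(0,1)–O(1,0)= O(0,3)–O(0,4)= O(0,3)–O(1,3)= O(0,3)–O(1,4)= O(0,3)–O(1,2)= O(0,4)–X(0,5)≠ O(0,4)–O(1,4)= O(0,4)–X(1,5)≠ O(0,4)–O(1,3)= X(0,5)–X(0,6)= X(0,5)–X(1,5)= X(0,5)–O(1,6)≠ X(0,5)–O(1,4)≠ X(0,6)–O(1,6)≠ X(0,6)–X(1,5)=  → 5/20 unlike.
Row 1: O(1,0)–O(1,1)= O(1,0)–O(2,0)= O(1,0)–O(2,1)= O(1,1)–O(1,2)= O(1,1)–O(2,1)= O(1,1)–X(2,2)≠ O(1,1)–O(2,0)= O(1,2)–O(1,3)= O(1,2)–X(2,2)≠ O(1,2)–X(2,3)≠ O(1,2)–O(2,1)= O(1,3)–O(1,4)= O(1,3)–X(2,3)≠ O(1,3)–O(2,4)= O(1,3)–X(2,2)≠ O(1,4)–X(1,5)≠ O(1,4)–O(2,4)= O(1,4)–X(2,5)≠ O(1,4)–X(2,3)≠ X(1,5)–O(1,6)≠ X(1,5)–X(2,5)= X(1,5)–X(2,6)= X(1,5)–O(2,4)≠ O(1,6)–X(2,6)≠ O(1,6)–X(2,5)≠  → 12/25 unlike.
Row 2: O(2,0)–O(2,1)= O(2,0)–O(3,1)= O(2,1)–X(2,2)≠ O(2,1)–O(3,1)= O(2,1)–O(3,2)= X(2,2)–X(2,3)= X(2,2)–O(3,2)≠ X(2,2)–X(3,3)= X(2,2)–O(3,1)≠ X(2,3)–O(2,4)≠ X(2,3)–X(3,3)= X(2,3)–O(3,4)≠ X(2,3)–O(3,2)≠ O(2,4)–X(2,5)≠ O(2,4)–O(3,4)= O(2,4)–O(3,5)= O(2,4)–X(3,3)≠ X(2,5)–X(2,6)= X(2,5)–O(3,5)≠ X(2,5)–O(3,6)≠ X(2,5)–O(3,4)≠ X(2,6)–O(3,6)≠ X(2,6)–O(3,5)≠  → 13/23 unlike.
Row 3: O(3,1)–O(3,2)= O(3,1)–O(4,2)= O(3,2)–X(3,3)≠ O(3,2)–O(4,2)= O(3,2)–O(4,3)= X(3,3)–O(3,4)≠ X(3,3)–O(4,3)≠ X(3,3)–O(4,2)≠ O(3,4)–O(3,5)= O(3,4)–O(4,3)= O(3,5)–O(3,6)= O(3,5)–O(4,6)= O(3,6)–O(4,6)=  → 4/13 unlike.
Row 4: O(4,2)–O(4,3)= O(4,2)–O(5,2)= O(4,2)–X(5,1)≠ O(4,3)–O(5,4)= O(4,3)–O(5,2)= O(4,6)–O(5,6)= O(4,6)–O(5,5)=  → 1/7 unlike.
Row 5: O(5,0)–X(5,1)≠ O(5,0)–O(6,0)= O(5,0)–X(6,1)≠ X(5,1)–O(5,2)≠ X(5,1)–X(6,1)= X(5,1)–O(6,2)≠ X(5,1)–O(6,0)≠ O(5,2)–O(6,2)= O(5,2)–X(6,3)≠ O(5,2)–X(6,1)≠ O(5,4)–O(5,5)= O(5,4)–X(6,3)≠ O(5,5)–O(5,6)= O(5,5)–O(6,6)= O(5,6)–O(6,6)=  → 8/15 unlike.
Row 6: O(6,0)–X(6,1)≠ X(6,1)–O(6,2)≠ O(6,2)–X(6,3)≠  → 3/3 unlike.
Total adjacent occupied pairs: 106; unlike-type pairs: 46.
46/106 reduces to 23/53.

23/53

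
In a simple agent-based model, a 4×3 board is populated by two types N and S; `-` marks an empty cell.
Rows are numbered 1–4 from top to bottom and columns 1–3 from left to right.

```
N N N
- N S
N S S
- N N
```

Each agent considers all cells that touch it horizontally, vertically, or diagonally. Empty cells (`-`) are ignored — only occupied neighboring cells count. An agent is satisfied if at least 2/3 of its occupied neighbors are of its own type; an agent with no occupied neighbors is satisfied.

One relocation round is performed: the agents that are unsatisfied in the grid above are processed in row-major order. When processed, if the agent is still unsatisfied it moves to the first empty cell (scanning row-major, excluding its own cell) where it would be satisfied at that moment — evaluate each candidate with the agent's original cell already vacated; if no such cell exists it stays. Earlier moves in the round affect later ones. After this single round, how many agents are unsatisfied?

Initially unsatisfied (in order): (2,2), (2,3), (3,2), (3,3), (4,2), (4,3).
  (2,2) → (2,1).
  (2,3): no empty cell satisfies it; stays.
  (3,2): no empty cell satisfies it; stays.
  (3,3): no empty cell satisfies it; stays.
  (4,2): no empty cell satisfies it; stays.
  (4,3) → (4,1).
Resulting grid:
N N N
N - S
N S S
N N -
Unsatisfied now: (1,3), (2,3), (3,2), (4,2).

4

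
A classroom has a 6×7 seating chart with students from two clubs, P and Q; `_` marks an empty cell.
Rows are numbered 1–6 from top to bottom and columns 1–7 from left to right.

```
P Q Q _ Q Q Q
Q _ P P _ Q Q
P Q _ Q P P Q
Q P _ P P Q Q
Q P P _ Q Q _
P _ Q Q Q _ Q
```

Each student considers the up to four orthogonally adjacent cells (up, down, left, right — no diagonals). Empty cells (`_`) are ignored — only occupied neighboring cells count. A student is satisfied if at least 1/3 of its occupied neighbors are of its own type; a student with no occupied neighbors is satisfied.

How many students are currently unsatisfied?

(1,1)P 0/2 unhappy
(1,2)Q 1/2 ok
(1,3)Q 1/2 ok
(1,5)Q 1/1 ok
(1,6)Q 3/3 ok
(1,7)Q 2/2 ok
(2,1)Q 0/2 unhappy
(2,3)P 1/2 ok
(2,4)P 1/2 ok
(2,6)Q 2/3 ok
(2,7)Q 3/3 ok
(3,1)P 0/3 unhappy
(3,2)Q 0/2 unhappy
(3,4)Q 0/3 unhappy
(3,5)P 2/3 ok
(3,6)P 1/4 unhappy
(3,7)Q 2/3 ok
(4,1)Q 1/3 ok
(4,2)P 1/3 ok
(4,4)P 1/2 ok
(4,5)P 2/4 ok
(4,6)Q 2/4 ok
(4,7)Q 2/2 ok
(5,1)Q 1/3 ok
(5,2)P 2/3 ok
(5,3)P 1/2 ok
(5,5)Q 2/3 ok
(5,6)Q 2/2 ok
(6,1)P 0/1 unhappy
(6,3)Q 1/2 ok
(6,4)Q 2/2 ok
(6,5)Q 2/2 ok
(6,7)Q 0/0 ok
Unsatisfied: (1,1), (2,1), (3,1), (3,2), (3,4), (3,6), (6,1) — 7 in total.

7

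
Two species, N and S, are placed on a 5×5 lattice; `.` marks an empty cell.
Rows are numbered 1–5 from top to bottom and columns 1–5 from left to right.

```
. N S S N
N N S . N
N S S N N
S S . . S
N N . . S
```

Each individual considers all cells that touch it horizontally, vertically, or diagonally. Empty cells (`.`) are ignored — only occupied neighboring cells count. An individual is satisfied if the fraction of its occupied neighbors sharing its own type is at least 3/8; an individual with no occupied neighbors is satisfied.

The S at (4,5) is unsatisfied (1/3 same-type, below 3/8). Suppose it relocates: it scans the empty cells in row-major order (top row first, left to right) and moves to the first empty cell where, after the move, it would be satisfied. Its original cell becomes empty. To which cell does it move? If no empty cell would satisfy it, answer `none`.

Vacating (4,5). Empty cells in order:
  (1,1): 0/3 same-type → still unsatisfied.
  (2,4): 4/8 same-type → satisfied — stop here.

(2,4)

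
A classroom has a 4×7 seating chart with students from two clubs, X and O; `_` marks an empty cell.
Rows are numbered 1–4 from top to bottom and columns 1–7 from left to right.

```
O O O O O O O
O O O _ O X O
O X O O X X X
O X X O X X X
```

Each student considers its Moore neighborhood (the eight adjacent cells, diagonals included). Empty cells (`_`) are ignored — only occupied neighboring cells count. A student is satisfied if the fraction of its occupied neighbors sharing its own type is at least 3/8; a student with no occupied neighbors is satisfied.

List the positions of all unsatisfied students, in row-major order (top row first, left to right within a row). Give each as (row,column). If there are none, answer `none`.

(3,2), (4,1)

Row 1: (1,1)O 3/3 ✓ · (1,2)O 5/5 ✓ · (1,3)O 4/4 ✓ · (1,4)O 4/4 ✓ · (1,5)O 3/4 ✓ · (1,6)O 4/5 ✓ · (1,7)O 2/3 ✓
Row 2: (2,1)O 4/5 ✓ · (2,2)O 7/8 ✓ · (2,3)O 6/7 ✓ · (2,5)O 4/7 ✓ · (2,6)X 3/8 ✓ · (2,7)O 2/5 ✓
Row 3: (3,1)O 3/5 ✓ · (3,2)X 2/8 ✗ · (3,3)O 4/7 ✓ · (3,4)O 4/7 ✓ · (3,5)X 4/7 ✓ · (3,6)X 6/8 ✓ · (3,7)X 4/5 ✓
Row 4: (4,1)O 1/3 ✗ · (4,2)X 2/5 ✓ · (4,3)X 2/5 ✓ · (4,4)O 2/5 ✓ · (4,5)X 3/5 ✓ · (4,6)X 5/5 ✓ · (4,7)X 3/3 ✓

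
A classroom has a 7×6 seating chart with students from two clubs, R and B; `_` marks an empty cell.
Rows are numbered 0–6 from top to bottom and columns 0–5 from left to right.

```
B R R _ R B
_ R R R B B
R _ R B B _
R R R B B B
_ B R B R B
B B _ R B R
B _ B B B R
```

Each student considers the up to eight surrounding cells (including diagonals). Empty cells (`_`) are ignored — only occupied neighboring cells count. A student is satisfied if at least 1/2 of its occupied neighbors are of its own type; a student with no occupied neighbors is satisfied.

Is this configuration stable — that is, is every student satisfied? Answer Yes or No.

Row 0: (0,0)B 0/2 ✗ · (0,1)R 3/4 ✓ · (0,2)R 4/4 ✓ · (0,4)R 1/4 ✗ · (0,5)B 2/3 ✓
Row 1: (1,1)R 5/6 ✓ · (1,2)R 5/6 ✓ · (1,3)R 4/7 ✓ · (1,4)B 4/6 ✓ · (1,5)B 3/4 ✓
Row 2: (2,0)R 3/3 ✓ · (2,2)R 5/7 ✓ · (2,3)B 4/8 ✓ · (2,4)B 6/7 ✓
Row 3: (3,0)R 2/3 ✓ · (3,1)R 5/6 ✓ · (3,2)R 3/7 ✗ · (3,3)B 4/8 ✓ · (3,4)B 6/7 ✓ · (3,5)B 3/4 ✓
Row 4: (4,1)B 2/6 ✗ · (4,2)R 3/7 ✗ · (4,3)B 3/7 ✗ · (4,4)R 2/8 ✗ · (4,5)B 3/5 ✓
Row 5: (5,0)B 3/3 ✓ · (5,1)B 4/5 ✓ · (5,3)R 2/7 ✗ · (5,4)B 4/8 ✓ · (5,5)R 2/5 ✗
Row 6: (6,0)B 2/2 ✓ · (6,2)B 2/3 ✓ · (6,3)B 3/4 ✓ · (6,4)B 2/5 ✗ · (6,5)R 1/3 ✗
For instance (0,0) has only 0/2 same-type neighbors, below 1/2.

No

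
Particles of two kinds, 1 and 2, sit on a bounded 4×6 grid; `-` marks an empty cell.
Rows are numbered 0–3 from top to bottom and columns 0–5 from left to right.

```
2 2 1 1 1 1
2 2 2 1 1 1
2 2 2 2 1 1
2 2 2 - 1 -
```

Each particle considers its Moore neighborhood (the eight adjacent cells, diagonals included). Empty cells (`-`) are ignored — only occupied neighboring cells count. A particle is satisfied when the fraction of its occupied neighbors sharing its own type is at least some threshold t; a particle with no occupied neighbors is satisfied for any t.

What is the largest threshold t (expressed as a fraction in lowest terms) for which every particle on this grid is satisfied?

2/5

(0,0)2 3/3
(0,1)2 4/5
(0,2)1 2/5
(0,3)1 4/5
(0,4)1 5/5
(0,5)1 3/3
(1,0)2 5/5
(1,1)2 7/8
(1,2)2 5/8
(1,3)1 5/8
(1,4)1 7/8
(1,5)1 5/5
(2,0)2 5/5
(2,1)2 8/8
(2,2)2 6/7
(2,3)2 3/7
(2,4)1 5/6
(2,5)1 4/4
(3,0)2 3/3
(3,1)2 5/5
(3,2)2 4/4
(3,4)1 2/3
The smallest same-type fraction is 2/5 at (0,2), which reduces to 2/5. Any threshold above that leaves this particle unsatisfied.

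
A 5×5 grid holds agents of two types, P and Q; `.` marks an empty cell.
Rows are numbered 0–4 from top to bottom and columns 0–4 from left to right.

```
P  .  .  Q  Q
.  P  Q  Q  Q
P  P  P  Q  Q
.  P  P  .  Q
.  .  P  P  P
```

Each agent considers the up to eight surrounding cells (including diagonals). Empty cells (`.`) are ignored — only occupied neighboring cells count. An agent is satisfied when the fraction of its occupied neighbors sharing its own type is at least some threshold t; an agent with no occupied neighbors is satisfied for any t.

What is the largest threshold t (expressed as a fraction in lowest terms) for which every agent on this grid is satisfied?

Row 0: (0,0)P 1/1 · (0,3)Q 4/4 · (0,4)Q 3/3
Row 1: (1,1)P 4/5 · (1,2)Q 3/6 · (1,3)Q 6/7 · (1,4)Q 5/5
Row 2: (2,0)P 3/3 · (2,1)P 5/6 · (2,2)P 4/7 · (2,3)Q 5/7 · (2,4)Q 4/4
Row 3: (3,1)P 5/5 · (3,2)P 5/6 · (3,4)Q 2/4
Row 4: (4,2)P 3/3 · (4,3)P 3/4 · (4,4)P 1/2
The smallest same-type fraction is 3/6 at (1,2), which reduces to 1/2. Any threshold above that leaves this agent unsatisfied.

1/2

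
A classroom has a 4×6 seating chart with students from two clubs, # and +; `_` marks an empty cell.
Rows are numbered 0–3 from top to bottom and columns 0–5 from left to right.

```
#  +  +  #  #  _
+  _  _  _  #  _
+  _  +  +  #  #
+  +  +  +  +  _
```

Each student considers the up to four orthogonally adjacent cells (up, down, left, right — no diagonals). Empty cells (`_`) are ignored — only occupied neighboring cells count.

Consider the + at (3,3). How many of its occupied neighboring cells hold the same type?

3

Occupied neighbors of (3,3): (2,3)=+, (3,2)=+, (3,4)=+.
Same type (+): 3 of 3.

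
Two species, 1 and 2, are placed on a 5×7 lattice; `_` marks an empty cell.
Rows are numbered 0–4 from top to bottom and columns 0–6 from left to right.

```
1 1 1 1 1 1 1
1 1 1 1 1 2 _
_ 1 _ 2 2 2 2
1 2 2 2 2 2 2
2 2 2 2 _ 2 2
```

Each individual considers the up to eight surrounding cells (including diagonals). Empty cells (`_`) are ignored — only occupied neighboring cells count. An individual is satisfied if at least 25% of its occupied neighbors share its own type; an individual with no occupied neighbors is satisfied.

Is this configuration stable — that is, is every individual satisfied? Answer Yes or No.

Yes

(0,0)1 3/3 satisfied
(0,1)1 5/5 satisfied
(0,2)1 5/5 satisfied
(0,3)1 5/5 satisfied
(0,4)1 4/5 satisfied
(0,5)1 3/4 satisfied
(0,6)1 1/2 satisfied
(1,0)1 4/4 satisfied
(1,1)1 6/6 satisfied
(1,2)1 6/7 satisfied
(1,3)1 5/7 satisfied
(1,4)1 4/8 satisfied
(1,5)2 3/7 satisfied
(2,1)1 4/6 satisfied
(2,3)2 4/7 satisfied
(2,4)2 6/8 satisfied
(2,5)2 6/7 satisfied
(2,6)2 4/4 satisfied
(3,0)1 1/4 satisfied
(3,1)2 4/6 satisfied
(3,2)2 6/7 satisfied
(3,3)2 6/6 satisfied
(3,4)2 7/7 satisfied
(3,5)2 7/7 satisfied
(3,6)2 5/5 satisfied
(4,0)2 2/3 satisfied
(4,1)2 4/5 satisfied
(4,2)2 5/5 satisfied
(4,3)2 4/4 satisfied
(4,5)2 4/4 satisfied
(4,6)2 3/3 satisfied
All meet the threshold, so the configuration is stable.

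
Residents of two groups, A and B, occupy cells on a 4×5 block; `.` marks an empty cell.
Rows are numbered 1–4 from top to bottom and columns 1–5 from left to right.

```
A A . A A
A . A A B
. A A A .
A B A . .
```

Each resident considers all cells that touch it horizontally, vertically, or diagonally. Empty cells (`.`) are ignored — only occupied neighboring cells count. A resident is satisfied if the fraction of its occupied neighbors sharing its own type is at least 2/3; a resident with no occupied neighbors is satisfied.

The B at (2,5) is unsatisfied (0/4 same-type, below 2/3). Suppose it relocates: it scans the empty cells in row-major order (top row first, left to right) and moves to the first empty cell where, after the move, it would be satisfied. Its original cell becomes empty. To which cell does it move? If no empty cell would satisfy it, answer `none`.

none

Vacating (2,5). Empty cells in order:
  (1,3): 0/4 same-type → still unsatisfied.
  (2,2): 0/6 same-type → still unsatisfied.
  (3,1): 1/4 same-type → still unsatisfied.
  (3,5): 0/2 same-type → still unsatisfied.
  (4,4): 0/3 same-type → still unsatisfied.
  (4,5): 0/1 same-type → still unsatisfied.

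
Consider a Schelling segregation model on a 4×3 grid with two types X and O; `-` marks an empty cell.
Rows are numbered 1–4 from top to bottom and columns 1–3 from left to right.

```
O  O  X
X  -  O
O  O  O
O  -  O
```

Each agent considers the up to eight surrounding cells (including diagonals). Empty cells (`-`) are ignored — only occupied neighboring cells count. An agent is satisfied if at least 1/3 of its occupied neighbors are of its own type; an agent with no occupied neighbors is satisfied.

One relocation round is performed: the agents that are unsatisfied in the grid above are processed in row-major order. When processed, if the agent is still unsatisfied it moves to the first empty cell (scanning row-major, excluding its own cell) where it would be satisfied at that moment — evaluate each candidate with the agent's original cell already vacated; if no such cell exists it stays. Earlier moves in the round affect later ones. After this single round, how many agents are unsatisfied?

2

Initially unsatisfied (in order): (1,3), (2,1).
  (1,3): no empty cell satisfies it; stays.
  (2,1): no empty cell satisfies it; stays.
Resulting grid:
O O X
X - O
O O O
O - O
Unsatisfied now: (1,3), (2,1).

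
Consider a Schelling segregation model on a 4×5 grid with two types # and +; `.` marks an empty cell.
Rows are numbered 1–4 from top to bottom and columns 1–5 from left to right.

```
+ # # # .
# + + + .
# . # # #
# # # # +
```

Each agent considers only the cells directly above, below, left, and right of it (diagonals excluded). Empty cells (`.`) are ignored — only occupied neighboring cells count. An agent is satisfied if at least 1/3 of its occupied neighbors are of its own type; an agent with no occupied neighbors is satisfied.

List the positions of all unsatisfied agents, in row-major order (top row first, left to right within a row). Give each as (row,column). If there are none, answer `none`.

(1,1), (4,5)

(1,1)+ 0/2 unhappy
(1,2)# 1/3 ok
(1,3)# 2/3 ok
(1,4)# 1/2 ok
(2,1)# 1/3 ok
(2,2)+ 1/3 ok
(2,3)+ 2/4 ok
(2,4)+ 1/3 ok
(3,1)# 2/2 ok
(3,3)# 2/3 ok
(3,4)# 3/4 ok
(3,5)# 1/2 ok
(4,1)# 2/2 ok
(4,2)# 2/2 ok
(4,3)# 3/3 ok
(4,4)# 2/3 ok
(4,5)+ 0/2 unhappy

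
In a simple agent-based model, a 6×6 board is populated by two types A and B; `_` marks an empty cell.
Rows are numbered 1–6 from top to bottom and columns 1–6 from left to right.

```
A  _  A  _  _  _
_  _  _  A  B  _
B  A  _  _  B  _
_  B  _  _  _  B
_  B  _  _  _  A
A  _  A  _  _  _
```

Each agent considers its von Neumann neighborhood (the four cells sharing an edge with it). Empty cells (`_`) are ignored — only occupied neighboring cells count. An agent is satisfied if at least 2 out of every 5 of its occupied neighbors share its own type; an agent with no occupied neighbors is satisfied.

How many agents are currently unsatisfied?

5

(1,1)A 0/0 ✓
(1,3)A 0/0 ✓
(2,4)A 0/1 ✗
(2,5)B 1/2 ✓
(3,1)B 0/1 ✗
(3,2)A 0/2 ✗
(3,5)B 1/1 ✓
(4,2)B 1/2 ✓
(4,6)B 0/1 ✗
(5,2)B 1/1 ✓
(5,6)A 0/1 ✗
(6,1)A 0/0 ✓
(6,3)A 0/0 ✓
Unsatisfied: (2,4), (3,1), (3,2), (4,6), (5,6) — 5 in total.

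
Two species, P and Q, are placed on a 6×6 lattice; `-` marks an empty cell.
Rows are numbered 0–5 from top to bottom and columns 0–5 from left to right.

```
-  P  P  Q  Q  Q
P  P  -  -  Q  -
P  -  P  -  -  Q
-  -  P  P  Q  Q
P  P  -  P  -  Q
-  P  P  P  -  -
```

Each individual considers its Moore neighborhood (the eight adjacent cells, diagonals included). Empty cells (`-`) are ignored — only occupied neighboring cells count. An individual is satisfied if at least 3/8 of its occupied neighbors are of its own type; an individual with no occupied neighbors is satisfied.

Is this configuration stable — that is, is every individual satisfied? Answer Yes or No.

Row 0: (0,1)P 3/3 satisfied · (0,2)P 2/3 satisfied · (0,3)Q 2/3 satisfied · (0,4)Q 3/3 satisfied · (0,5)Q 2/2 satisfied
Row 1: (1,0)P 3/3 satisfied · (1,1)P 5/5 satisfied · (1,4)Q 4/4 satisfied
Row 2: (2,0)P 2/2 satisfied · (2,2)P 3/3 satisfied · (2,5)Q 3/3 satisfied
Row 3: (3,2)P 4/4 satisfied · (3,3)P 3/4 satisfied · (3,4)Q 3/5 satisfied · (3,5)Q 3/3 satisfied
Row 4: (4,0)P 2/2 satisfied · (4,1)P 4/4 satisfied · (4,3)P 4/5 satisfied · (4,5)Q 2/2 satisfied
Row 5: (5,1)P 3/3 satisfied · (5,2)P 4/4 satisfied · (5,3)P 2/2 satisfied
All meet the threshold, so the configuration is stable.

Yes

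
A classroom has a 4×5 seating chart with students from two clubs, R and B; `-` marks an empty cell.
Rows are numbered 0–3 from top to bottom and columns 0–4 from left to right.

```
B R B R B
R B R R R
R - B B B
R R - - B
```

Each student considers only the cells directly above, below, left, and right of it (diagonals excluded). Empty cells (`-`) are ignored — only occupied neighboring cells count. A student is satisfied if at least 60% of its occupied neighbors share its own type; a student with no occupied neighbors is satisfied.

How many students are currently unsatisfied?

10

Row 0: (0,0)B 0/2 ✗ · (0,1)R 0/3 ✗ · (0,2)B 0/3 ✗ · (0,3)R 1/3 ✗ · (0,4)B 0/2 ✗
Row 1: (1,0)R 1/3 ✗ · (1,1)B 0/3 ✗ · (1,2)R 1/4 ✗ · (1,3)R 3/4 ✓ · (1,4)R 1/3 ✗
Row 2: (2,0)R 2/2 ✓ · (2,2)B 1/2 ✗ · (2,3)B 2/3 ✓ · (2,4)B 2/3 ✓
Row 3: (3,0)R 2/2 ✓ · (3,1)R 1/1 ✓ · (3,4)B 1/1 ✓
Unsatisfied: (0,0), (0,1), (0,2), (0,3), (0,4), (1,0), (1,1), (1,2), (1,4), (2,2) — 10 in total.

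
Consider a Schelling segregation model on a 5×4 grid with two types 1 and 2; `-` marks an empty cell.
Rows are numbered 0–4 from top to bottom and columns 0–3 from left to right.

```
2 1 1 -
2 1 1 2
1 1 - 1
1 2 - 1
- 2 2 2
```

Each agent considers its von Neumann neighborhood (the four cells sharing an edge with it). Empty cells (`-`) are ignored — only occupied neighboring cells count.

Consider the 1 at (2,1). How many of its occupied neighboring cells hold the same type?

Occupied neighbors of (2,1): (1,1)=1, (3,1)=2, (2,0)=1.
Same type (1): 2 of 3.

2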